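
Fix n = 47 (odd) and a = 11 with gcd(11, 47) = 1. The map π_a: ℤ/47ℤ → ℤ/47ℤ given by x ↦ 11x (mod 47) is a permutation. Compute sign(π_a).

-1

Orbit of 7 under x↦11x: [7, 30, 1, 11, 27, 15, 24]… (length divides ord_47(11)).
Decompose π into cycles: lengths [46, 1] (2 cycles, including the fixed point 0).
2 cycles on 47: each ℓ→(−1)^(ℓ−1), product (−1)^45 = -1.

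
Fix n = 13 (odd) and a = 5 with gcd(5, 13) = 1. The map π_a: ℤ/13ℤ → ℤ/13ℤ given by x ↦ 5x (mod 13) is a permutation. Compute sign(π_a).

Start at x=1: 1 → 5 → 12 → 8 → 1 (one orbit).
Cycle lengths of π_5 on ℤ/13ℤ: [4, 4, 4, 1]; 4 cycles in total.
sign(π) = (−1)^{n − #cycles} = (−1)^{13−4} = (−1)^9 = -1.
(5|13)_J = -1 (Zolotarev's lemma cross-check).

-1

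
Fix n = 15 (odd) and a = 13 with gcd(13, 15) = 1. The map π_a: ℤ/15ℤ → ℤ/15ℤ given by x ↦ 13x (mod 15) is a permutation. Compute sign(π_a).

Orbit of 4 under x↦13x: [4, 7, 1, 13]… (length divides ord_15(13)).
Decompose π into cycles: lengths [4, 4, 4, 1, 1, 1] (6 cycles, including the fixed point 0).
6 cycles on 15: each ℓ→(−1)^(ℓ−1), product (−1)^9 = -1.
Zolotarev: (13|15) = -1, matching the cycle-count sign.

-1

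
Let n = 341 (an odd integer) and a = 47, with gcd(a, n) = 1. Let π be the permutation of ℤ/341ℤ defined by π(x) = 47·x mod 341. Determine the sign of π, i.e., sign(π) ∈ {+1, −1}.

+1

Start at x=312: 312 → 1 → 47 → 163 → 159 → 312 (one orbit).
The orbit structure of x ↦ 47x mod 341: 69 orbits of sizes [5, 5, 5, 5, 5, 5, 5, 5, 5, 5, 5, 5, 5, 5, 5, 5, 5, 5, 5, 5, 5, 5, 5, 5, 5, 5, 5, 5, 5, 5, 5, 5, 5, 5, 5, 5, 5, 5, 5, 5, 5, 5, 5, 5, 5, 5, 5, 5, 5, 5, 5, 5, 5, 5, 5, 5, 5, 5, 5, 5, 5, 5, 5, 5, 5, 5, 5, 5, 1].
sign(π) = (−1)^{n − #cycles} = (−1)^{341−69} = (−1)^272 = +1.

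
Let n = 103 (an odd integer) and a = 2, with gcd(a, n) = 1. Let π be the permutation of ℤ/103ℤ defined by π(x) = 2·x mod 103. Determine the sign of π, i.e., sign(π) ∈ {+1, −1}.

+1

Orbit of 81 under x↦2x: [81, 59, 15, 30, 60, 17, 34]… (length divides ord_103(2)).
Cycle type of π: 51×2 + 1; total 3 cycles.
3 cycles on 103: each ℓ→(−1)^(ℓ−1), product (−1)^100 = +1.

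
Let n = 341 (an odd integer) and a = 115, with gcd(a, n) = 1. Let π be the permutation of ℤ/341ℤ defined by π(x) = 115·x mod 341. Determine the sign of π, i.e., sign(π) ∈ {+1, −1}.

Trace 67: π^k(67) = [67, 203, 157, 323, 317, 309, 71] for k=0..6.
The orbit structure of x ↦ 115x mod 341: 14 orbits of sizes [30, 30, 30, 30, 30, 30, 30, 30, 30, 30, 30, 5, 5, 1].
n − c = 341 − 14 = 327; sign = (−1)^327 = -1.

-1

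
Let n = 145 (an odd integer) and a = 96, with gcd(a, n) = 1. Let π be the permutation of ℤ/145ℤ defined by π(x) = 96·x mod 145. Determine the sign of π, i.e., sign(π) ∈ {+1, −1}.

+1

Orbit of 6 under x↦96x: [6, 141, 51, 111, 71, 1, 96]… (length divides ord_145(96)).
Cycle lengths of π_96 on ℤ/145ℤ: [14, 14, 14, 14, 14, 14, 14, 14, 14, 14, 1, 1, 1, 1, 1]; 15 cycles in total.
sign(π) = (−1)^{n − #cycles} = (−1)^{145−15} = (−1)^130 = +1.
Check: (96/145) = +1 by Zolotarev.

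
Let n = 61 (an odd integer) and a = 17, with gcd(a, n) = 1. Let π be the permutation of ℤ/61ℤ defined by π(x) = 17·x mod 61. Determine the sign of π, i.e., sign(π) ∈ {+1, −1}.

-1

Orbit of 4 under x↦17x: [4, 7, 58, 10, 48, 23, 25]… (length divides ord_61(17)).
Cycle type of π: 60 + 1; total 2 cycles.
61 − 2 = 59 transpositions; sign(π) = (−1)^59 = -1.
Check: (17/61) = -1 by Zolotarev.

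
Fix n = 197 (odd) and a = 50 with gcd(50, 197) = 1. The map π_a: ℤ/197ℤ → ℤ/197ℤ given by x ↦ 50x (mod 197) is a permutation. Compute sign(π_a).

Orbit of 85 under x↦50x: [85, 113, 134, 2, 100, 75, 7]… (length divides ord_197(50)).
π_50 has 2 disjoint cycles with lengths [196, 1] on {0,…,196}.
sign(π) = (−1)^{n − #cycles} = (−1)^{197−2} = (−1)^195 = -1.

-1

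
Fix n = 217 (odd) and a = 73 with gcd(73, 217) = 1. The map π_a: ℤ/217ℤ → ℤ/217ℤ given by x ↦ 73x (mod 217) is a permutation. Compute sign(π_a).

Trace 78: π^k(78) = [78, 52, 107, 216, 144, 96, 64] for k=0..6.
Cycle lengths of π_73 on ℤ/217ℤ: [30, 30, 30, 30, 30, 30, 30, 6, 1]; 9 cycles in total.
Σ(ℓ_i−1) = 217−9 = 208; sign = (−1)^208 = +1.
(73|217)_J = +1 (Zolotarev's lemma cross-check).

+1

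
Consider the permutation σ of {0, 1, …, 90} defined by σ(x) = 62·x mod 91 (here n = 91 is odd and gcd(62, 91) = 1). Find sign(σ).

-1

Start at x=22: 22 → 90 → 29 → 69 → 1 → 62 → 22 (one orbit).
Decompose π into cycles: lengths [6, 6, 6, 6, 6, 6, 6, 6, 6, 6, 6, 6, 6, 6, 2, 2, 2, 1] (18 cycles, including the fixed point 0).
Σ(ℓ_i−1) = 91−18 = 73; sign = (−1)^73 = -1.
(62|91)_J = -1 (Zolotarev's lemma cross-check).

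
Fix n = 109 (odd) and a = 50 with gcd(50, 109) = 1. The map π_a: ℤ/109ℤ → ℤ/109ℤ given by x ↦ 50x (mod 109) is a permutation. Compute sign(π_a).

Start at x=42: 42 → 29 → 33 → 15 → 96 → 4 → 91 → … (one orbit).
The orbit structure of x ↦ 50x mod 109: 2 orbits of sizes [108, 1].
2 cycles on 109: each ℓ→(−1)^(ℓ−1), product (−1)^107 = -1.

-1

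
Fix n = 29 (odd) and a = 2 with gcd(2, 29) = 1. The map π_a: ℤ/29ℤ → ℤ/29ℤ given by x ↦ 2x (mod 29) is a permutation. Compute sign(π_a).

Orbit of 18 under x↦2x: [18, 7, 14, 28, 27, 25, 21]… (length divides ord_29(2)).
Decompose π into cycles: lengths [28, 1] (2 cycles, including the fixed point 0).
2 cycles on 29: each ℓ→(−1)^(ℓ−1), product (−1)^27 = -1.

-1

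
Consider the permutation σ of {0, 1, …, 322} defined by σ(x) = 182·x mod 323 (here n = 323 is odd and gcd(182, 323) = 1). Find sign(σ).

-1

Start at x=26: 26 → 210 → 106 → 235 → 134 → 163 → 273 → … (one orbit).
The orbit structure of x ↦ 182x mod 323: 14 orbits of sizes [48, 48, 48, 48, 48, 48, 16, 3, 3, 3, 3, 3, 3, 1].
With 14 cycles on 323 points, sign = (−1)^{323−14} = -1.
Via Zolotarev, sign(π_{182}) = (182|323) = -1.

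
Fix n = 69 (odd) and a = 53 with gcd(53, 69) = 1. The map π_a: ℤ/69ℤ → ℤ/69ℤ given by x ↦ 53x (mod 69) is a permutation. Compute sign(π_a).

+1

Orbit of 14 under x↦53x: [14, 52, 65, 64, 11, 31, 56]… (length divides ord_69(53)).
Cycle type of π: 22×3 + 2 + 1; total 5 cycles.
sign(π) = (−1)^{n − #cycles} = (−1)^{69−5} = (−1)^64 = +1.
Zolotarev: (53|69) = +1, matching the cycle-count sign.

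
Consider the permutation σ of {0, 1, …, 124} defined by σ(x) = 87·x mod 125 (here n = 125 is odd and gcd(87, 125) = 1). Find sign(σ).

Orbit of 51 under x↦87x: [51, 62, 19, 28, 61, 57, 84]… (length divides ord_125(87)).
4 cycles of lengths [100, 20, 4, 1].
4 cycles on 125: each ℓ→(−1)^(ℓ−1), product (−1)^121 = -1.
Via Zolotarev, sign(π_{87}) = (87|125) = -1.

-1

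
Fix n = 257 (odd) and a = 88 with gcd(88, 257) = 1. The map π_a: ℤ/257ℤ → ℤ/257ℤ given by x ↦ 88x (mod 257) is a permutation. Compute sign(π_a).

+1

Orbit of 242 under x↦88x: [242, 222, 4, 95, 136, 146, 255]… (length divides ord_257(88)).
The orbit structure of x ↦ 88x mod 257: 5 orbits of sizes [64, 64, 64, 64, 1].
5 cycles on 257: each ℓ→(−1)^(ℓ−1), product (−1)^252 = +1.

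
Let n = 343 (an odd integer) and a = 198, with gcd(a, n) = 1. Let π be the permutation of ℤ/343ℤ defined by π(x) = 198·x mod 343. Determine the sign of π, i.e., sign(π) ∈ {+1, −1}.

Trace 190: π^k(190) = [190, 233, 172, 99, 51, 151, 57] for k=0..6.
7 cycles of lengths [147, 147, 21, 21, 3, 3, 1].
sign(π) = (−1)^{n − #cycles} = (−1)^{343−7} = (−1)^336 = +1.

+1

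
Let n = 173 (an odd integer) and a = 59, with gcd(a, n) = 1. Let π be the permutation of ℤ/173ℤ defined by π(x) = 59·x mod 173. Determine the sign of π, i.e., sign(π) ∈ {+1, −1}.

Orbit of 70 under x↦59x: [70, 151, 86, 57, 76, 159, 39]… (length divides ord_173(59)).
Decompose π into cycles: lengths [172, 1] (2 cycles, including the fixed point 0).
173 − 2 = 171 transpositions; sign(π) = (−1)^171 = -1.

-1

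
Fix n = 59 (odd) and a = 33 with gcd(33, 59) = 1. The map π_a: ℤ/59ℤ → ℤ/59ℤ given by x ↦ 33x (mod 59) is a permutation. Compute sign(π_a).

-1

Trace 33: π^k(33) = [33, 27, 6, 21, 44, 36, 8] for k=0..6.
Decompose π into cycles: lengths [58, 1] (2 cycles, including the fixed point 0).
n − c = 59 − 2 = 57; sign = (−1)^57 = -1.
Zolotarev: (33|59) = -1, matching the cycle-count sign.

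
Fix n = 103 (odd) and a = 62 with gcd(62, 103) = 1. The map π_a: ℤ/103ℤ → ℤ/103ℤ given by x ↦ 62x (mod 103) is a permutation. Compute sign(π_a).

-1

Orbit of 5 under x↦62x: [5, 1, 62, 33, 89, 59, 53]… (length divides ord_103(62)).
Cycle lengths of π_62 on ℤ/103ℤ: [102, 1]; 2 cycles in total.
2 cycles on 103: each ℓ→(−1)^(ℓ−1), product (−1)^101 = -1.
Via Zolotarev, sign(π_{62}) = (62|103) = -1.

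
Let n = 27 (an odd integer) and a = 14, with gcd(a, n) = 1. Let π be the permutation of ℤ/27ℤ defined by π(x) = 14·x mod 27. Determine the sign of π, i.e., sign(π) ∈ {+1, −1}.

Trace 25: π^k(25) = [25, 26, 13, 20, 10, 5, 16] for k=0..6.
Cycle type of π: 18 + 6 + 2 + 1; total 4 cycles.
n − c = 27 − 4 = 23; sign = (−1)^23 = -1.
Check: (14/27) = -1 by Zolotarev.

-1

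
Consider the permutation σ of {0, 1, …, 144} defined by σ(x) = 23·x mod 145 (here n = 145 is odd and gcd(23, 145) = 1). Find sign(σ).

-1

Trace 54: π^k(54) = [54, 82, 1, 23, 94, 132, 136] for k=0..6.
π_23 has 10 disjoint cycles with lengths [28, 28, 28, 28, 7, 7, 7, 7, 4, 1] on {0,…,144}.
With 10 cycles on 145 points, sign = (−1)^{145−10} = -1.
Zolotarev: (23|145) = -1, matching the cycle-count sign.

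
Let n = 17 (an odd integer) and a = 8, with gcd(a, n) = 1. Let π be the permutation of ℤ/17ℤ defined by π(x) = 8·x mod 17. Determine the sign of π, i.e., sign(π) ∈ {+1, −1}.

Start at x=9: 9 → 4 → 15 → 1 → 8 → 13 → 2 → … (one orbit).
3 cycles of lengths [8, 8, 1].
n − c = 17 − 3 = 14; sign = (−1)^14 = +1.
The Jacobi symbol (8|17) = +1 (Zolotarev) agrees.

+1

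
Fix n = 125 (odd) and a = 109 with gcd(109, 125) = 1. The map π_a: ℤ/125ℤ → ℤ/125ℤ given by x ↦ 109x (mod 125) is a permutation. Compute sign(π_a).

+1

Start at x=94: 94 → 121 → 64 → 101 → 9 → 106 → 54 → … (one orbit).
Cycle type of π: 50×2 + 10×2 + 2×2 + 1; total 7 cycles.
sign(π) = (−1)^{n − #cycles} = (−1)^{125−7} = (−1)^118 = +1.
Check: (109/125) = +1 by Zolotarev.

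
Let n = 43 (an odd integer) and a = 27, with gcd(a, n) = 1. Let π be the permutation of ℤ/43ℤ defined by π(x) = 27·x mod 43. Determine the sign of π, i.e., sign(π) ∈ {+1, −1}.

-1

Start at x=1: 1 → 27 → 41 → 32 → 4 → 22 → 35 → … (one orbit).
Decompose π into cycles: lengths [14, 14, 14, 1] (4 cycles, including the fixed point 0).
With 4 cycles on 43 points, sign = (−1)^{43−4} = -1.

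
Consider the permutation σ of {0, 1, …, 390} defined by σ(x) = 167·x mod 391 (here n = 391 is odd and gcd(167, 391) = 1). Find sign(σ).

Orbit of 173 under x↦167x: [173, 348, 248, 361, 73, 70, 351]… (length divides ord_391(167)).
6 cycles of lengths [176, 176, 16, 11, 11, 1].
6 cycles on 391: each ℓ→(−1)^(ℓ−1), product (−1)^385 = -1.

-1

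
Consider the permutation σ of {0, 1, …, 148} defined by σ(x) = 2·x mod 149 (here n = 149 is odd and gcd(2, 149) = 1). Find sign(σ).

-1

Orbit of 131 under x↦2x: [131, 113, 77, 5, 10, 20, 40]… (length divides ord_149(2)).
Cycle type of π: 148 + 1; total 2 cycles.
sign(π) = (−1)^{n − #cycles} = (−1)^{149−2} = (−1)^147 = -1.
Zolotarev: (2|149) = -1, matching the cycle-count sign.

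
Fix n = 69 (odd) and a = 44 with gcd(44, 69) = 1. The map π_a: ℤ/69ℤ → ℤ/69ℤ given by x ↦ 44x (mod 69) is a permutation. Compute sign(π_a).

+1

Orbit of 31 under x↦44x: [31, 53, 55, 5, 13, 20, 52]… (length divides ord_69(44)).
Cycle lengths of π_44 on ℤ/69ℤ: [22, 22, 22, 2, 1]; 5 cycles in total.
Σ(ℓ_i−1) = 69−5 = 64; sign = (−1)^64 = +1.
(44|69)_J = +1 (Zolotarev's lemma cross-check).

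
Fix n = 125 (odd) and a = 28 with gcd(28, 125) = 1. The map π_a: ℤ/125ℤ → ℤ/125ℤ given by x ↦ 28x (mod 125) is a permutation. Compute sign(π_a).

Trace 39: π^k(39) = [39, 92, 76, 3, 84, 102, 106] for k=0..6.
Decompose π into cycles: lengths [100, 20, 4, 1] (4 cycles, including the fixed point 0).
4 cycles on 125: each ℓ→(−1)^(ℓ−1), product (−1)^121 = -1.
Via Zolotarev, sign(π_{28}) = (28|125) = -1.

-1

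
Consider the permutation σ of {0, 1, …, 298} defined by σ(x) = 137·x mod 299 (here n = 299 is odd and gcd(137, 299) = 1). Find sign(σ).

Trace 229: π^k(229) = [229, 277, 275, 1, 137, 231, 252] for k=0..6.
The orbit structure of x ↦ 137x mod 299: 35 orbits of sizes [12, 12, 12, 12, 12, 12, 12, 12, 12, 12, 12, 12, 12, 12, 12, 12, 12, 12, 12, 12, 12, 12, 12, 2, 2, 2, 2, 2, 2, 2, 2, 2, 2, 2, 1].
35 cycles on 299: each ℓ→(−1)^(ℓ−1), product (−1)^264 = +1.

+1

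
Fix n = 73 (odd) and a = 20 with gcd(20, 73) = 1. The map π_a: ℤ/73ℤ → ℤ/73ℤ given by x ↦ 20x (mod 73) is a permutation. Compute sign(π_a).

Start at x=28: 28 → 49 → 31 → 36 → 63 → 19 → 15 → … (one orbit).
The orbit structure of x ↦ 20x mod 73: 2 orbits of sizes [72, 1].
sign(π) = (−1)^{n − #cycles} = (−1)^{73−2} = (−1)^71 = -1.
Check: (20/73) = -1 by Zolotarev.

-1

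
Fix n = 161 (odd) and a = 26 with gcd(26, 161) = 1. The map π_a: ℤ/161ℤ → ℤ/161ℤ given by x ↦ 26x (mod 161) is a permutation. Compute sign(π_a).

Start at x=50: 50 → 12 → 151 → 62 → 2 → 52 → 64 → … (one orbit).
Decompose π into cycles: lengths [66, 66, 11, 11, 6, 1] (6 cycles, including the fixed point 0).
With 6 cycles on 161 points, sign = (−1)^{161−6} = -1.
Via Zolotarev, sign(π_{26}) = (26|161) = -1.

-1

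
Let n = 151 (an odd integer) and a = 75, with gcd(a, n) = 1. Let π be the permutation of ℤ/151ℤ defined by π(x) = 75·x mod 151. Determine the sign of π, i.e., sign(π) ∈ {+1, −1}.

Trace 147: π^k(147) = [147, 2, 150, 76, 113, 19, 66] for k=0..6.
The orbit structure of x ↦ 75x mod 151: 6 orbits of sizes [30, 30, 30, 30, 30, 1].
With 6 cycles on 151 points, sign = (−1)^{151−6} = -1.
Via Zolotarev, sign(π_{75}) = (75|151) = -1.

-1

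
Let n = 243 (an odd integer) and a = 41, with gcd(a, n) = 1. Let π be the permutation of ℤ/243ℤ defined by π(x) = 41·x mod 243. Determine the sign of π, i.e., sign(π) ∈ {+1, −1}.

Orbit of 44 under x↦41x: [44, 103, 92, 127, 104, 133, 107]… (length divides ord_243(41)).
π_41 has 6 disjoint cycles with lengths [162, 54, 18, 6, 2, 1] on {0,…,242}.
Σ(ℓ_i−1) = 243−6 = 237; sign = (−1)^237 = -1.
Check: (41/243) = -1 by Zolotarev.

-1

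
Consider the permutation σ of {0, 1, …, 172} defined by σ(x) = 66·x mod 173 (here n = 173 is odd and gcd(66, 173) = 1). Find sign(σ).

Orbit of 69 under x↦66x: [69, 56, 63, 6, 50, 13, 166]… (length divides ord_173(66)).
The orbit structure of x ↦ 66x mod 173: 2 orbits of sizes [172, 1].
2 cycles on 173: each ℓ→(−1)^(ℓ−1), product (−1)^171 = -1.

-1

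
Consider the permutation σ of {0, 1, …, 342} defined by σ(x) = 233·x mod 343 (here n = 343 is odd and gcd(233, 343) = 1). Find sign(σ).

+1

Orbit of 95 under x↦233x: [95, 183, 107, 235, 218, 30, 130]… (length divides ord_343(233)).
Cycle lengths of π_233 on ℤ/343ℤ: [147, 147, 21, 21, 3, 3, 1]; 7 cycles in total.
n − c = 343 − 7 = 336; sign = (−1)^336 = +1.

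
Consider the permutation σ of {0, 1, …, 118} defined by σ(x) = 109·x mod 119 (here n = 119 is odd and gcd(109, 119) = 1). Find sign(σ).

Orbit of 50 under x↦109x: [50, 95, 2, 99, 81, 23, 8]… (length divides ord_119(109)).
Cycle type of π: 48×2 + 16 + 3×2 + 1; total 6 cycles.
6 cycles on 119: each ℓ→(−1)^(ℓ−1), product (−1)^113 = -1.
(109|119)_J = -1 (Zolotarev's lemma cross-check).

-1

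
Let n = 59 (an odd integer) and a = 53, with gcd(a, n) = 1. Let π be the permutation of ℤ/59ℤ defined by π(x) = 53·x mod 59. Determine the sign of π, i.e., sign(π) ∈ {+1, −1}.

Orbit of 19 under x↦53x: [19, 4, 35, 26, 21, 51, 48]… (length divides ord_59(53)).
Decompose π into cycles: lengths [29, 29, 1] (3 cycles, including the fixed point 0).
sign(π) = (−1)^{n − #cycles} = (−1)^{59−3} = (−1)^56 = +1.

+1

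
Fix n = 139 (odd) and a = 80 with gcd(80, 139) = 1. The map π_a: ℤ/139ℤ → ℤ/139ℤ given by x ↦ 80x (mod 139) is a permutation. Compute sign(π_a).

Start at x=106: 106 → 1 → 80 → 6 → 63 → 36 → 100 → … (one orbit).
Decompose π into cycles: lengths [23, 23, 23, 23, 23, 23, 1] (7 cycles, including the fixed point 0).
7 cycles on 139: each ℓ→(−1)^(ℓ−1), product (−1)^132 = +1.
(80|139)_J = +1 (Zolotarev's lemma cross-check).

+1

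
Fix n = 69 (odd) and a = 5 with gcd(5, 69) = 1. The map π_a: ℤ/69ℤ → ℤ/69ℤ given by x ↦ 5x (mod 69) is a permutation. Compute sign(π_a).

Start at x=52: 52 → 53 → 58 → 14 → 1 → 5 → 25 → … (one orbit).
5 cycles of lengths [22, 22, 22, 2, 1].
Σ(ℓ_i−1) = 69−5 = 64; sign = (−1)^64 = +1.
(5|69)_J = +1 (Zolotarev's lemma cross-check).

+1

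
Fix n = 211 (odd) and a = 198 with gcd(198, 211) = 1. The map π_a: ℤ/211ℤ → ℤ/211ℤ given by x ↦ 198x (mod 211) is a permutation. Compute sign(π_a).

Trace 88: π^k(88) = [88, 122, 102, 151, 147, 199, 156] for k=0..6.
π_198 has 4 disjoint cycles with lengths [70, 70, 70, 1] on {0,…,210}.
211 − 4 = 207 transpositions; sign(π) = (−1)^207 = -1.
The Jacobi symbol (198|211) = -1 (Zolotarev) agrees.

-1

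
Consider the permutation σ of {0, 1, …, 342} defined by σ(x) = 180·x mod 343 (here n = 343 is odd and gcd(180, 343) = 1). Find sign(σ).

Start at x=69: 69 → 72 → 269 → 57 → 313 → 88 → 62 → … (one orbit).
The orbit structure of x ↦ 180x mod 343: 4 orbits of sizes [294, 42, 6, 1].
Σ(ℓ_i−1) = 343−4 = 339; sign = (−1)^339 = -1.

-1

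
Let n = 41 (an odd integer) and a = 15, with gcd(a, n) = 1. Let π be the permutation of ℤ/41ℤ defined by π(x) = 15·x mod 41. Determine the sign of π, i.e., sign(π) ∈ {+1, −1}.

-1

Start at x=38: 38 → 37 → 22 → 2 → 30 → 40 → 26 → … (one orbit).
Decompose π into cycles: lengths [40, 1] (2 cycles, including the fixed point 0).
41 − 2 = 39 transpositions; sign(π) = (−1)^39 = -1.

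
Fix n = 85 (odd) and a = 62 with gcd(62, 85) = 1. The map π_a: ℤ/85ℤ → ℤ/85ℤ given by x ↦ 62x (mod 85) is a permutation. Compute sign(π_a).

+1

Orbit of 73 under x↦62x: [73, 21, 27, 59, 3, 16, 57]… (length divides ord_85(62)).
7 cycles of lengths [16, 16, 16, 16, 16, 4, 1].
85 − 7 = 78 transpositions; sign(π) = (−1)^78 = +1.
Zolotarev: (62|85) = +1, matching the cycle-count sign.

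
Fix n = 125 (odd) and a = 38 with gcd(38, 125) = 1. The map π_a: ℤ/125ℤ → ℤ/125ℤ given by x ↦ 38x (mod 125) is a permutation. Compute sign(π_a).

Start at x=96: 96 → 23 → 124 → 87 → 56 → 3 → 114 → … (one orbit).
Cycle lengths of π_38 on ℤ/125ℤ: [100, 20, 4, 1]; 4 cycles in total.
n − c = 125 − 4 = 121; sign = (−1)^121 = -1.

-1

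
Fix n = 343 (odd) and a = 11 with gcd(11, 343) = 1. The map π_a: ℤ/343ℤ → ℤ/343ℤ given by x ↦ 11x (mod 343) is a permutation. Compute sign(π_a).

+1

Orbit of 57 under x↦11x: [57, 284, 37, 64, 18, 198, 120]… (length divides ord_343(11)).
Decompose π into cycles: lengths [147, 147, 21, 21, 3, 3, 1] (7 cycles, including the fixed point 0).
With 7 cycles on 343 points, sign = (−1)^{343−7} = +1.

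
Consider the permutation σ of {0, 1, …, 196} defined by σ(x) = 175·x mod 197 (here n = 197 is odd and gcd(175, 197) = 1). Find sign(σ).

+1

Orbit of 51 under x↦175x: [51, 60, 59, 81, 188, 1, 175]… (length divides ord_197(175)).
π_175 has 5 disjoint cycles with lengths [49, 49, 49, 49, 1] on {0,…,196}.
With 5 cycles on 197 points, sign = (−1)^{197−5} = +1.
Check: (175/197) = +1 by Zolotarev.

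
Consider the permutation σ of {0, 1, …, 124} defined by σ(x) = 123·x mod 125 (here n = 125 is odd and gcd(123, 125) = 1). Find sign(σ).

-1

Trace 42: π^k(42) = [42, 41, 43, 39, 47, 31, 63] for k=0..6.
π_123 has 4 disjoint cycles with lengths [100, 20, 4, 1] on {0,…,124}.
n − c = 125 − 4 = 121; sign = (−1)^121 = -1.
Check: (123/125) = -1 by Zolotarev.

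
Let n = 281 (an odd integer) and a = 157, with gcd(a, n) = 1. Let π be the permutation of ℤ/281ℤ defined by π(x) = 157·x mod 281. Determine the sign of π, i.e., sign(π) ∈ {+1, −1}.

+1

Trace 53: π^k(53) = [53, 172, 28, 181, 36, 32, 247] for k=0..6.
Decompose π into cycles: lengths [28, 28, 28, 28, 28, 28, 28, 28, 28, 28, 1] (11 cycles, including the fixed point 0).
sign(π) = (−1)^{n − #cycles} = (−1)^{281−11} = (−1)^270 = +1.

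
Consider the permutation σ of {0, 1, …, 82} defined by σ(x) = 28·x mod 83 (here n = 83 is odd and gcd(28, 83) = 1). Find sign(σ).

Orbit of 11 under x↦28x: [11, 59, 75, 25, 36, 12, 4]… (length divides ord_83(28)).
Cycle type of π: 41×2 + 1; total 3 cycles.
sign(π) = (−1)^{n − #cycles} = (−1)^{83−3} = (−1)^80 = +1.

+1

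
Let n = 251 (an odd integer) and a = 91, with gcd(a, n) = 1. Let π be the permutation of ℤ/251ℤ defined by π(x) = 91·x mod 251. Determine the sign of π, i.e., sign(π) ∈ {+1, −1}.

Trace 5: π^k(5) = [5, 204, 241, 94, 20, 63, 211] for k=0..6.
Cycle lengths of π_91 on ℤ/251ℤ: [25, 25, 25, 25, 25, 25, 25, 25, 25, 25, 1]; 11 cycles in total.
251 − 11 = 240 transpositions; sign(π) = (−1)^240 = +1.

+1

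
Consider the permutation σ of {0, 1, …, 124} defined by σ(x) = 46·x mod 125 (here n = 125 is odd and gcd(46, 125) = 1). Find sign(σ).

+1

Start at x=41: 41 → 11 → 6 → 26 → 71 → 16 → 111 → … (one orbit).
Decompose π into cycles: lengths [25, 25, 25, 25, 5, 5, 5, 5, 1, 1, 1, 1, 1] (13 cycles, including the fixed point 0).
Σ(ℓ_i−1) = 125−13 = 112; sign = (−1)^112 = +1.
Check: (46/125) = +1 by Zolotarev.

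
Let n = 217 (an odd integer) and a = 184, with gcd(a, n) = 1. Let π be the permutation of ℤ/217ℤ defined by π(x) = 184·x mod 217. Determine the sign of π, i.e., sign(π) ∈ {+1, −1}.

-1

Start at x=2: 2 → 151 → 8 → 170 → 32 → 29 → 128 → … (one orbit).
π_184 has 12 disjoint cycles with lengths [30, 30, 30, 30, 30, 30, 10, 10, 10, 3, 3, 1] on {0,…,216}.
With 12 cycles on 217 points, sign = (−1)^{217−12} = -1.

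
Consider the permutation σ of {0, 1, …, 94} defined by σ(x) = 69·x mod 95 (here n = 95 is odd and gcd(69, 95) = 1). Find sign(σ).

-1

Orbit of 26 under x↦69x: [26, 84, 1, 69, 11, 94]… (length divides ord_95(69)).
Cycle type of π: 6×15 + 2×2 + 1; total 18 cycles.
sign(π) = (−1)^{n − #cycles} = (−1)^{95−18} = (−1)^77 = -1.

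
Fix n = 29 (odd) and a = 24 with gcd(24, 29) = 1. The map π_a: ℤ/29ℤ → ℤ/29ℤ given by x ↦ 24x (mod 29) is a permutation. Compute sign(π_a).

+1

Trace 23: π^k(23) = [23, 1, 24, 25, 20, 16, 7] for k=0..6.
π_24 has 5 disjoint cycles with lengths [7, 7, 7, 7, 1] on {0,…,28}.
Σ(ℓ_i−1) = 29−5 = 24; sign = (−1)^24 = +1.
Check: (24/29) = +1 by Zolotarev.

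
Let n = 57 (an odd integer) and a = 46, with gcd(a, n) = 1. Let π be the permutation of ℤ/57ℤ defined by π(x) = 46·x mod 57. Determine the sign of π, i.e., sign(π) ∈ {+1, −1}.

-1

Start at x=46: 46 → 7 → 37 → 49 → 31 → 1 → 46 (one orbit).
π_46 has 12 disjoint cycles with lengths [6, 6, 6, 6, 6, 6, 6, 6, 6, 1, 1, 1] on {0,…,56}.
57 − 12 = 45 transpositions; sign(π) = (−1)^45 = -1.
Check: (46/57) = -1 by Zolotarev.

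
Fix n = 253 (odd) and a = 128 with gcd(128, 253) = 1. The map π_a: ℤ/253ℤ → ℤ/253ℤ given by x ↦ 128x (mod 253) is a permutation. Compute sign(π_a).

Trace 27: π^k(27) = [27, 167, 124, 186, 26, 39, 185] for k=0..6.
π_128 has 6 disjoint cycles with lengths [110, 110, 11, 11, 10, 1] on {0,…,252}.
With 6 cycles on 253 points, sign = (−1)^{253−6} = -1.
Via Zolotarev, sign(π_{128}) = (128|253) = -1.

-1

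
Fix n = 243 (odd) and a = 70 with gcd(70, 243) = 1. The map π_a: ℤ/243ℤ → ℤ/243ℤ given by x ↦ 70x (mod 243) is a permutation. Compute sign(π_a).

+1

Orbit of 163 under x↦70x: [163, 232, 202, 46, 61, 139, 10]… (length divides ord_243(70)).
Decompose π into cycles: lengths [81, 81, 27, 27, 9, 9, 3, 3, 1, 1, 1] (11 cycles, including the fixed point 0).
Σ(ℓ_i−1) = 243−11 = 232; sign = (−1)^232 = +1.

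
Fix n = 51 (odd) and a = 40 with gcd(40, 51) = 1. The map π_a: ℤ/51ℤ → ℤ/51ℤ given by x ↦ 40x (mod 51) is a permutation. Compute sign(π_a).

Start at x=7: 7 → 25 → 31 → 16 → 28 → 49 → 22 → … (one orbit).
The orbit structure of x ↦ 40x mod 51: 6 orbits of sizes [16, 16, 16, 1, 1, 1].
Σ(ℓ_i−1) = 51−6 = 45; sign = (−1)^45 = -1.
The Jacobi symbol (40|51) = -1 (Zolotarev) agrees.

-1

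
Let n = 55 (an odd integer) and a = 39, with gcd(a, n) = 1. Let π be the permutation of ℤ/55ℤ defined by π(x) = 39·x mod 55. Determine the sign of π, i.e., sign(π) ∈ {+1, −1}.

Orbit of 26 under x↦39x: [26, 24, 1, 39, 36, 29, 31]… (length divides ord_55(39)).
The orbit structure of x ↦ 39x mod 55: 8 orbits of sizes [10, 10, 10, 10, 10, 2, 2, 1].
55 − 8 = 47 transpositions; sign(π) = (−1)^47 = -1.
The Jacobi symbol (39|55) = -1 (Zolotarev) agrees.

-1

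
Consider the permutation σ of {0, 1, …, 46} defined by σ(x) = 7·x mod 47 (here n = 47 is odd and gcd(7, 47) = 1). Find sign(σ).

+1

Start at x=17: 17 → 25 → 34 → 3 → 21 → 6 → 42 → … (one orbit).
Decompose π into cycles: lengths [23, 23, 1] (3 cycles, including the fixed point 0).
Σ(ℓ_i−1) = 47−3 = 44; sign = (−1)^44 = +1.
(7|47)_J = +1 (Zolotarev's lemma cross-check).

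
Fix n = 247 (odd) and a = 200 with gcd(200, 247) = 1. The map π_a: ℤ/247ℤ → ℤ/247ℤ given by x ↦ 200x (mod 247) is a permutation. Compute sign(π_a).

+1

Start at x=109: 109 → 64 → 203 → 92 → 122 → 194 → 21 → … (one orbit).
11 cycles of lengths [36, 36, 36, 36, 36, 36, 18, 4, 4, 4, 1].
n − c = 247 − 11 = 236; sign = (−1)^236 = +1.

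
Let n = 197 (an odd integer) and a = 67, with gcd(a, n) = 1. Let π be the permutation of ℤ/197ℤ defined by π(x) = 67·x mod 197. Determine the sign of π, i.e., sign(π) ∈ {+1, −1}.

Trace 43: π^k(43) = [43, 123, 164, 153, 7, 75, 100] for k=0..6.
Cycle type of π: 196 + 1; total 2 cycles.
sign(π) = (−1)^{n − #cycles} = (−1)^{197−2} = (−1)^195 = -1.
Check: (67/197) = -1 by Zolotarev.

-1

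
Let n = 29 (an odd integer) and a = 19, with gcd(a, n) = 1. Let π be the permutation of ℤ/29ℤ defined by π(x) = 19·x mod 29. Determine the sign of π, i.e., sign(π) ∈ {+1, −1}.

-1

Start at x=26: 26 → 1 → 19 → 13 → 15 → 24 → 21 → … (one orbit).
Cycle type of π: 28 + 1; total 2 cycles.
With 2 cycles on 29 points, sign = (−1)^{29−2} = -1.
The Jacobi symbol (19|29) = -1 (Zolotarev) agrees.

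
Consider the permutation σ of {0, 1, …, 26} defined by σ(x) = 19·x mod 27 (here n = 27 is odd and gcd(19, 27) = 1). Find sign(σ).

Trace 10: π^k(10) = [10, 1, 19] for k=0..2.
The orbit structure of x ↦ 19x mod 27: 15 orbits of sizes [3, 3, 3, 3, 3, 3, 1, 1, 1, 1, 1, 1, 1, 1, 1].
n − c = 27 − 15 = 12; sign = (−1)^12 = +1.

+1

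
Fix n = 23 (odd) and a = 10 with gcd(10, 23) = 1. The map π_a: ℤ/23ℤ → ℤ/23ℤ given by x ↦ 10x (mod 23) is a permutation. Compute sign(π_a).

-1

Orbit of 14 under x↦10x: [14, 2, 20, 16, 22, 13, 15]… (length divides ord_23(10)).
The orbit structure of x ↦ 10x mod 23: 2 orbits of sizes [22, 1].
n − c = 23 − 2 = 21; sign = (−1)^21 = -1.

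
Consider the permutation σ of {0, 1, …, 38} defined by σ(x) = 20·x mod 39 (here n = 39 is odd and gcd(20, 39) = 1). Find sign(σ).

+1

Start at x=22: 22 → 11 → 25 → 32 → 16 → 8 → 4 → … (one orbit).
Cycle lengths of π_20 on ℤ/39ℤ: [12, 12, 12, 2, 1]; 5 cycles in total.
sign(π) = (−1)^{n − #cycles} = (−1)^{39−5} = (−1)^34 = +1.
Zolotarev: (20|39) = +1, matching the cycle-count sign.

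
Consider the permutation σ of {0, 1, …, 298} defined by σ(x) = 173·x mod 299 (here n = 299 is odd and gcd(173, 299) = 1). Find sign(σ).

Orbit of 261 under x↦173x: [261, 4, 94, 116, 35, 75, 118]… (length divides ord_299(173)).
Cycle lengths of π_173 on ℤ/299ℤ: [66, 66, 66, 66, 11, 11, 6, 6, 1]; 9 cycles in total.
n − c = 299 − 9 = 290; sign = (−1)^290 = +1.
The Jacobi symbol (173|299) = +1 (Zolotarev) agrees.

+1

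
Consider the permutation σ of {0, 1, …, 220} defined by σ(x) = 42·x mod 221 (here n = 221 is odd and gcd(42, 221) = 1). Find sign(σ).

Trace 217: π^k(217) = [217, 53, 16, 9, 157, 185, 35] for k=0..6.
Decompose π into cycles: lengths [24, 24, 24, 24, 24, 24, 24, 24, 8, 8, 3, 3, 3, 3, 1] (15 cycles, including the fixed point 0).
n − c = 221 − 15 = 206; sign = (−1)^206 = +1.

+1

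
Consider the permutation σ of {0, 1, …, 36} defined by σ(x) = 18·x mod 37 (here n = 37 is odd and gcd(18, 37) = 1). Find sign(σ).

Orbit of 5 under x↦18x: [5, 16, 29, 4, 35, 1, 18]… (length divides ord_37(18)).
Cycle lengths of π_18 on ℤ/37ℤ: [36, 1]; 2 cycles in total.
sign(π) = (−1)^{n − #cycles} = (−1)^{37−2} = (−1)^35 = -1.
Zolotarev: (18|37) = -1, matching the cycle-count sign.

-1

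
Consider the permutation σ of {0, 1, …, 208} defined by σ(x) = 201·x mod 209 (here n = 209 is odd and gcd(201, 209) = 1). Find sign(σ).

+1

Trace 201: π^k(201) = [201, 64, 115, 125, 45, 58, 163] for k=0..6.
21 cycles of lengths [15, 15, 15, 15, 15, 15, 15, 15, 15, 15, 15, 15, 5, 5, 3, 3, 3, 3, 3, 3, 1].
209 − 21 = 188 transpositions; sign(π) = (−1)^188 = +1.
Via Zolotarev, sign(π_{201}) = (201|209) = +1.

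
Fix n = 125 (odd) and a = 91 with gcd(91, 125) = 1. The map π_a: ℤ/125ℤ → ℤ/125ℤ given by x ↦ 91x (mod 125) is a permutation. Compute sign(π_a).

Trace 21: π^k(21) = [21, 36, 26, 116, 56, 96, 111] for k=0..6.
π_91 has 13 disjoint cycles with lengths [25, 25, 25, 25, 5, 5, 5, 5, 1, 1, 1, 1, 1] on {0,…,124}.
With 13 cycles on 125 points, sign = (−1)^{125−13} = +1.

+1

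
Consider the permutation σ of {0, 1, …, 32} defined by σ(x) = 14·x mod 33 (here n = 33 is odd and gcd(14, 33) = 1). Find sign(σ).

Trace 25: π^k(25) = [25, 20, 16, 26, 1, 14, 31] for k=0..6.
Cycle type of π: 10×2 + 5×2 + 2 + 1; total 6 cycles.
With 6 cycles on 33 points, sign = (−1)^{33−6} = -1.
(14|33)_J = -1 (Zolotarev's lemma cross-check).

-1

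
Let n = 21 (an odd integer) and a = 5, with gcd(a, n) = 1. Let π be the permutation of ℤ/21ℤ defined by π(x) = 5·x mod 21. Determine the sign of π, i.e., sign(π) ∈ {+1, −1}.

Start at x=4: 4 → 20 → 16 → 17 → 1 → 5 → 4 (one orbit).
Cycle type of π: 6×3 + 2 + 1; total 5 cycles.
With 5 cycles on 21 points, sign = (−1)^{21−5} = +1.
Zolotarev: (5|21) = +1, matching the cycle-count sign.

+1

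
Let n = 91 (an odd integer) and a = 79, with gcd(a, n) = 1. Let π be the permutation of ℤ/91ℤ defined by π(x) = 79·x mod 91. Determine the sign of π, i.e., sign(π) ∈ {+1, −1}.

+1

Trace 79: π^k(79) = [79, 53, 1] for k=0..2.
Decompose π into cycles: lengths [3, 3, 3, 3, 3, 3, 3, 3, 3, 3, 3, 3, 3, 3, 3, 3, 3, 3, 3, 3, 3, 3, 3, 3, 3, 3, 1, 1, 1, 1, 1, 1, 1, 1, 1, 1, 1, 1, 1] (39 cycles, including the fixed point 0).
91 − 39 = 52 transpositions; sign(π) = (−1)^52 = +1.
(79|91)_J = +1 (Zolotarev's lemma cross-check).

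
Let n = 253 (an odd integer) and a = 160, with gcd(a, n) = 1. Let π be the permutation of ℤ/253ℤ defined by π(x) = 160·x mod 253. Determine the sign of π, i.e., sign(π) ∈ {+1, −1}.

+1

Start at x=185: 185 → 252 → 93 → 206 → 70 → 68 → 1 → … (one orbit).
Decompose π into cycles: lengths [10, 10, 10, 10, 10, 10, 10, 10, 10, 10, 10, 10, 10, 10, 10, 10, 10, 10, 10, 10, 10, 10, 10, 2, 2, 2, 2, 2, 2, 2, 2, 2, 2, 2, 1] (35 cycles, including the fixed point 0).
sign(π) = (−1)^{n − #cycles} = (−1)^{253−35} = (−1)^218 = +1.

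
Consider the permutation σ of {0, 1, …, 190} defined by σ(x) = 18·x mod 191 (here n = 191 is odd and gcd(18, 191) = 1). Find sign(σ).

+1

Trace 6: π^k(6) = [6, 108, 34, 39, 129, 30, 158] for k=0..6.
Decompose π into cycles: lengths [95, 95, 1] (3 cycles, including the fixed point 0).
191 − 3 = 188 transpositions; sign(π) = (−1)^188 = +1.
(18|191)_J = +1 (Zolotarev's lemma cross-check).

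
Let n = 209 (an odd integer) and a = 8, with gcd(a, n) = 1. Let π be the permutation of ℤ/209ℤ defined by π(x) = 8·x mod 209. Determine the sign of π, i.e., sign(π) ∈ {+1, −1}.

+1

Start at x=45: 45 → 151 → 163 → 50 → 191 → 65 → 102 → … (one orbit).
Cycle type of π: 30×6 + 10 + 6×3 + 1; total 11 cycles.
With 11 cycles on 209 points, sign = (−1)^{209−11} = +1.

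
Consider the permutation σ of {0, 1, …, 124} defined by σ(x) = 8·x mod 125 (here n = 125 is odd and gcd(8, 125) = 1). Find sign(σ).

Trace 114: π^k(114) = [114, 37, 46, 118, 69, 52, 41] for k=0..6.
Cycle lengths of π_8 on ℤ/125ℤ: [100, 20, 4, 1]; 4 cycles in total.
With 4 cycles on 125 points, sign = (−1)^{125−4} = -1.

-1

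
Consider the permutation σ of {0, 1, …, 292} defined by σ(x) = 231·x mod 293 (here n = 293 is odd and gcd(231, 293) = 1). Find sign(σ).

-1

Start at x=175: 175 → 284 → 265 → 271 → 192 → 109 → 274 → … (one orbit).
Cycle lengths of π_231 on ℤ/293ℤ: [292, 1]; 2 cycles in total.
With 2 cycles on 293 points, sign = (−1)^{293−2} = -1.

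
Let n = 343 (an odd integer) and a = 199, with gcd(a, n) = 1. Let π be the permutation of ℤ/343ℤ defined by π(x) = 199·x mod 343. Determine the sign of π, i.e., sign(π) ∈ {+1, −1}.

-1

Trace 309: π^k(309) = [309, 94, 184, 258, 235, 117, 302] for k=0..6.
Cycle lengths of π_199 on ℤ/343ℤ: [294, 42, 6, 1]; 4 cycles in total.
n − c = 343 − 4 = 339; sign = (−1)^339 = -1.
Check: (199/343) = -1 by Zolotarev.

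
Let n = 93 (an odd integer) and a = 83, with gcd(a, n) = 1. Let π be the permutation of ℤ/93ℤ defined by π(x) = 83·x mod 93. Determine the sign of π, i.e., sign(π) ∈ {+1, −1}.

Trace 82: π^k(82) = [82, 17, 16, 26, 19, 89, 40] for k=0..6.
5 cycles of lengths [30, 30, 30, 2, 1].
5 cycles on 93: each ℓ→(−1)^(ℓ−1), product (−1)^88 = +1.
The Jacobi symbol (83|93) = +1 (Zolotarev) agrees.

+1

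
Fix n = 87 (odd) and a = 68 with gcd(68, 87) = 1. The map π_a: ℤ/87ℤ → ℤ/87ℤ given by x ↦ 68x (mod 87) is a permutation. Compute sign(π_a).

Start at x=28: 28 → 77 → 16 → 44 → 34 → 50 → 7 → … (one orbit).
Cycle lengths of π_68 on ℤ/87ℤ: [28, 28, 28, 2, 1]; 5 cycles in total.
Σ(ℓ_i−1) = 87−5 = 82; sign = (−1)^82 = +1.
Via Zolotarev, sign(π_{68}) = (68|87) = +1.

+1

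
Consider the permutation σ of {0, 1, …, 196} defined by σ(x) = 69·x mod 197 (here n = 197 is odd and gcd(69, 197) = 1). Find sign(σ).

Trace 110: π^k(110) = [110, 104, 84, 83, 14, 178, 68] for k=0..6.
Cycle type of π: 28×7 + 1; total 8 cycles.
sign(π) = (−1)^{n − #cycles} = (−1)^{197−8} = (−1)^189 = -1.
(69|197)_J = -1 (Zolotarev's lemma cross-check).

-1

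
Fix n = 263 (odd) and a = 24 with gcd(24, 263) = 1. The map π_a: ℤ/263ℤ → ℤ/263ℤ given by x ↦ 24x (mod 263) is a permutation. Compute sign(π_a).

Trace 68: π^k(68) = [68, 54, 244, 70, 102, 81, 103] for k=0..6.
The orbit structure of x ↦ 24x mod 263: 3 orbits of sizes [131, 131, 1].
263 − 3 = 260 transpositions; sign(π) = (−1)^260 = +1.
Zolotarev: (24|263) = +1, matching the cycle-count sign.

+1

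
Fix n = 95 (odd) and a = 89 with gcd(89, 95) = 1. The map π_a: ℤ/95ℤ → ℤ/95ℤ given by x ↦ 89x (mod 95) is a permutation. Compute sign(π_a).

Orbit of 6 under x↦89x: [6, 59, 26, 34, 81, 84, 66]… (length divides ord_95(89)).
8 cycles of lengths [18, 18, 18, 18, 18, 2, 2, 1].
Σ(ℓ_i−1) = 95−8 = 87; sign = (−1)^87 = -1.

-1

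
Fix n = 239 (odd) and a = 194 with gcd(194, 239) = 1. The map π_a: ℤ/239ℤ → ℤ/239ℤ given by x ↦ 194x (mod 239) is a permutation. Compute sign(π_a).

Orbit of 205 under x↦194x: [205, 96, 221, 93, 117, 232, 76]… (length divides ord_239(194)).
Decompose π into cycles: lengths [238, 1] (2 cycles, including the fixed point 0).
2 cycles on 239: each ℓ→(−1)^(ℓ−1), product (−1)^237 = -1.
Check: (194/239) = -1 by Zolotarev.

-1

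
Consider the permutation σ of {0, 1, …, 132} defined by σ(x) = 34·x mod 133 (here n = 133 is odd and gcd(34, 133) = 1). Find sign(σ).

Trace 36: π^k(36) = [36, 27, 120, 90, 1, 34, 92] for k=0..6.
Decompose π into cycles: lengths [18, 18, 18, 18, 18, 18, 18, 2, 2, 2, 1] (11 cycles, including the fixed point 0).
sign(π) = (−1)^{n − #cycles} = (−1)^{133−11} = (−1)^122 = +1.

+1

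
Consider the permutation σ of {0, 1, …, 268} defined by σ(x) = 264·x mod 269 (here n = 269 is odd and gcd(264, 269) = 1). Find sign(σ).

+1

Orbit of 1 under x↦264x: [1, 264, 25, 144, 87, 103, 23]… (length divides ord_269(264)).
Decompose π into cycles: lengths [134, 134, 1] (3 cycles, including the fixed point 0).
269 − 3 = 266 transpositions; sign(π) = (−1)^266 = +1.
Via Zolotarev, sign(π_{264}) = (264|269) = +1.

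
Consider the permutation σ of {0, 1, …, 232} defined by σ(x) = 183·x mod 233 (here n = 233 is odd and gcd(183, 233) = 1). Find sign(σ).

Orbit of 144 under x↦183x: [144, 23, 15, 182, 220, 184, 120]… (length divides ord_233(183)).
3 cycles of lengths [116, 116, 1].
With 3 cycles on 233 points, sign = (−1)^{233−3} = +1.
(183|233)_J = +1 (Zolotarev's lemma cross-check).

+1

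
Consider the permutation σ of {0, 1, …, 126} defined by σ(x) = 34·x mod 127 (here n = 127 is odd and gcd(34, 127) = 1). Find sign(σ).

+1

Trace 84: π^k(84) = [84, 62, 76, 44, 99, 64, 17] for k=0..6.
Cycle type of π: 63×2 + 1; total 3 cycles.
Σ(ℓ_i−1) = 127−3 = 124; sign = (−1)^124 = +1.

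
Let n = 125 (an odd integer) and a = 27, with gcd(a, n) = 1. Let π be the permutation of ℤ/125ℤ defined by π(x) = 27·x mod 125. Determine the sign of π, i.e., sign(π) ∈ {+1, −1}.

-1

Trace 98: π^k(98) = [98, 21, 67, 59, 93, 11, 47] for k=0..6.
The orbit structure of x ↦ 27x mod 125: 4 orbits of sizes [100, 20, 4, 1].
125 − 4 = 121 transpositions; sign(π) = (−1)^121 = -1.
Via Zolotarev, sign(π_{27}) = (27|125) = -1.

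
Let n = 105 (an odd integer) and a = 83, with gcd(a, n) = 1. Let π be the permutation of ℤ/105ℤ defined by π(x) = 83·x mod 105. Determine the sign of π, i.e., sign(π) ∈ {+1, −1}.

Trace 83: π^k(83) = [83, 64, 62, 1] for k=0..3.
32 cycles of lengths [4, 4, 4, 4, 4, 4, 4, 4, 4, 4, 4, 4, 4, 4, 4, 4, 4, 4, 4, 4, 4, 2, 2, 2, 2, 2, 2, 2, 2, 2, 2, 1].
With 32 cycles on 105 points, sign = (−1)^{105−32} = -1.
Zolotarev: (83|105) = -1, matching the cycle-count sign.

-1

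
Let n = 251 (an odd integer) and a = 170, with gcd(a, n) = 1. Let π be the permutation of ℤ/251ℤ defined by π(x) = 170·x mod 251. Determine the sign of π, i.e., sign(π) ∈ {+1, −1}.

-1

Orbit of 39 under x↦170x: [39, 104, 110, 126, 85, 143, 214]… (length divides ord_251(170)).
π_170 has 2 disjoint cycles with lengths [250, 1] on {0,…,250}.
With 2 cycles on 251 points, sign = (−1)^{251−2} = -1.
(170|251)_J = -1 (Zolotarev's lemma cross-check).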